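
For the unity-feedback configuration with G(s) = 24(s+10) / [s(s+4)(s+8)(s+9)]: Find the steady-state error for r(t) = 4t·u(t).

The open loop has one pole at the origin → type 1 system.
K_v = lim_{s→0} s·G(s) = 24·10 / (4·8·9) = 5/6.
e_ss = 4/K_v = 4/(5/6) = 4.8.

4.8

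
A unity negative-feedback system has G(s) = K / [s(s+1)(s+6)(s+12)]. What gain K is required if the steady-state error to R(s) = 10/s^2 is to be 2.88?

250

G(s) has one factor of s in the denominator, so the system is type 1.
K_v = lim_{s→0} s·G(s) = K / (1·6·12) = (1/72)·K.
e_ss = 10/K_v = 2.88 ⇒ K_v = 125/36 ⇒ K = (125/36)/(1/72) = 250.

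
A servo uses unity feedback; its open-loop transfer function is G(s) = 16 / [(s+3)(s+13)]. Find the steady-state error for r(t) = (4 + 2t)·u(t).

infinity

G(s) has no factors of s in the denominator, so the system is type 0. By superposition:
  • 4: e_ss = 4/(1+K_p) with K_p=16/39 → 156/55.
  • 2t: a type-0 system cannot track it, e_ss → ∞.
The unbounded component dominates.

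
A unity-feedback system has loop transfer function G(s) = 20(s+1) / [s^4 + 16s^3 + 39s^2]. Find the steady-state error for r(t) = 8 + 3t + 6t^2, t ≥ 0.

The denominator has no term below 39s^2 — 2 poles at s=0, type 2. By superposition:
  • 8: tracked with zero error.
  • 3t: tracked with zero error.
  • 6t^2: e_ss = 12/K_a with K_a=20/39 → 23.4.
Total e_ss = 23.4.

23.4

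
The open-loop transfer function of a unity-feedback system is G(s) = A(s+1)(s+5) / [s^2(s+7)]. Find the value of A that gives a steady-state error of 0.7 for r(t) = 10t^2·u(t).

40

G(s) has two factors of s in the denominator, so the system is type 2.
K_a = lim_{s→0} s^2·G(s) = A·1·5 / (7) = (5/7)·A.
e_ss = 20/K_a = 0.7 ⇒ K_a = 200/7 ⇒ A = (200/7)/(5/7) = 40.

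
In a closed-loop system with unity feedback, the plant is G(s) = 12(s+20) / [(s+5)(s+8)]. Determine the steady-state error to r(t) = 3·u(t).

3/7

No free integrators in G(s): this is a type 0 system.
K_p = lim_{s→0} G(s) = 12·20 / (5·8) = 6.
e_ss = 3/(1 + K_p) = 3/7.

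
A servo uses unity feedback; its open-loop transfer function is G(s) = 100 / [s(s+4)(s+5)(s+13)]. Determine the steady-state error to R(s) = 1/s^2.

2.6

G(s) has one factor of s in the denominator, so the system is type 1.
K_v = lim_{s→0} s·G(s) = 100 / (4·5·13) = 5/13.
e_ss = 1/K_v = 1/(5/13) = 2.6.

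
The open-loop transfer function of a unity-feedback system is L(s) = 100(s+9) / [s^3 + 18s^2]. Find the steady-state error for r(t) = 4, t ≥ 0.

Lowest-order denominator term is 18s^2, so the open loop has 2 poles at the origin → type 2 system.
K_p = ∞ for a type-2 system; e_ss to a step is zero.

0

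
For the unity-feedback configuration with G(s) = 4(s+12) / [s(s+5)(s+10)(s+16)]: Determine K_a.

0

One free integrator in G(s): this is a type 1 system.
K_a = lim_{s→0} s^2·G(s) = 0 (the extra factor of s kills the finite limit).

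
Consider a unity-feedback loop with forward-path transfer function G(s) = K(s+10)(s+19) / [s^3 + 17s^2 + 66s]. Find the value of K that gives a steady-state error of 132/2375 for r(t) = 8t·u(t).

Factoring s from the denominator leaves a polynomial with constant term 66, so the system is type 1.
K_v = lim_{s→0} s·G(s) = K·10·19 / 66 = (95/33)·K.
e_ss = 8/K_v = 132/2375 ⇒ K_v = 4750/33 ⇒ K = (4750/33)/(95/33) = 50.

50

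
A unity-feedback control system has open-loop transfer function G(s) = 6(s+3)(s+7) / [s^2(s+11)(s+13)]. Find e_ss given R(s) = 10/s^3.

715/63

The open loop has two poles at the origin → type 2 system.
K_a = lim_{s→0} s^2·G(s) = 6·3·7 / (11·13) = 126/143.
r(t) = 5t^2 gives R(s) = 10/s^3.
e_ss = 10/K_a = 10/(126/143) = 715/63.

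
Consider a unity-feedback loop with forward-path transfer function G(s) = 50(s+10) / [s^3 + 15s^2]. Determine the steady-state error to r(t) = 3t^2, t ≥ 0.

0.18

Lowest-order denominator term is 15s^2, so the open loop has 2 poles at the origin → type 2 system.
K_a = lim_{s→0} s^2·G(s) = 50·10 / 15 = 100/3.
r(t) = 3t^2 gives R(s) = 6/s^3.
e_ss = 6/K_a = 6/(100/3) = 0.18.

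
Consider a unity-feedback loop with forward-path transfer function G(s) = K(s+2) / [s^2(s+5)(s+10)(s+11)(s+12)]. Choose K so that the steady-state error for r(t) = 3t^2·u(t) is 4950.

4

System type = 2 (two poles at s=0).
K_a = lim_{s→0} s^2·G(s) = K·2 / (5·10·11·12) = (1/3300)·K.
e_ss = 6/K_a = 4950 ⇒ K_a = 1/825 ⇒ K = (1/825)/(1/3300) = 4.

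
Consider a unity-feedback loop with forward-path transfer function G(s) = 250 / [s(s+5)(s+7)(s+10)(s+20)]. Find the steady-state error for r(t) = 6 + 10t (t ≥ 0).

280

System type = 1 (one pole at s=0). By superposition:
  • 6: tracked with zero error.
  • 10t: e_ss = 10/K_v with K_v=1/28 → 280.
Total e_ss = 280.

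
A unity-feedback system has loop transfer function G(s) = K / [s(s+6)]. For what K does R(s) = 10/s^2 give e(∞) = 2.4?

25

System type = 1 (one pole at s=0).
K_v = lim_{s→0} s·G(s) = K / (6) = (1/6)·K.
e_ss = 10/K_v = 2.4 ⇒ K_v = 25/6 ⇒ K = (25/6)/(1/6) = 25.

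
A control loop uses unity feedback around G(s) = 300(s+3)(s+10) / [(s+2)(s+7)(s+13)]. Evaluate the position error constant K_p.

G(s) has no factors of s in the denominator, so the system is type 0.
K_p = lim_{s→0} G(s) = 300·3·10 / (2·7·13) = 4500/91.

4500/91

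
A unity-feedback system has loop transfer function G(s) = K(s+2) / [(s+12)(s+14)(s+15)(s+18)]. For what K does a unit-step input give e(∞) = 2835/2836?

No free integrators in G(s): this is a type 0 system.
K_p = lim_{s→0} G(s) = K·2 / (12·14·15·18) = (1/22680)·K.
e_ss = 1/(1 + K_p) = 2835/2836 ⇒ 1 + (1/22680)·K = 2836/2835 ⇒ K = 8.

8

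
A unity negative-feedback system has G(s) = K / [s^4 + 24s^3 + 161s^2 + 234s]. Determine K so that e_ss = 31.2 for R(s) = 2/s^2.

Lowest-order denominator term is 234s, so the open loop has 1 pole at the origin → type 1 system.
K_v = lim_{s→0} s·G(s) = K / 234 = (1/234)·K.
e_ss = 2/K_v = 31.2 ⇒ K_v = 5/78 ⇒ K = (5/78)/(1/234) = 15.

15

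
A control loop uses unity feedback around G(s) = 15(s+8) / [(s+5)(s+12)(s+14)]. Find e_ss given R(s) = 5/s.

4.375

G(s) has no factors of s in the denominator, so the system is type 0.
K_p = lim_{s→0} G(s) = 15·8 / (5·12·14) = 1/7.
e_ss = 5/(1 + K_p) = 5/(8/7) = 4.375.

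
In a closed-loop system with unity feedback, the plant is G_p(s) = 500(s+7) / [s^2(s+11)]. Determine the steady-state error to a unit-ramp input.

G_p(s) has two factors of s in the denominator, so the system is type 2.
A type-2 system has K_v = ∞, so it tracks a ramp input with zero steady-state error.

0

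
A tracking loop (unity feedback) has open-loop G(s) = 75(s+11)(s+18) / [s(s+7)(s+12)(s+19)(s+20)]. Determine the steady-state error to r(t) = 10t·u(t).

The open loop has one pole at the origin → type 1 system.
K_v = lim_{s→0} s·G(s) = 75·11·18 / (7·12·19·20) = 495/1064.
e_ss = 10/K_v = 10/(495/1064) = 2128/99.

2128/99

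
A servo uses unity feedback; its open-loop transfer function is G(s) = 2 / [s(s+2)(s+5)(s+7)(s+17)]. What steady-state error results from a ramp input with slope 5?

2975

System type = 1 (one pole at s=0).
K_v = lim_{s→0} s·G(s) = 2 / (2·5·7·17) = 1/595.
e_ss = 5/K_v = 5/(1/595) = 2975.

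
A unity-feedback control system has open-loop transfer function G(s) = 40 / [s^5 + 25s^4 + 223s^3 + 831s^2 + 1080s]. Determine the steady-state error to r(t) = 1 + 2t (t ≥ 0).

54

Factoring s from the denominator leaves a polynomial with constant term 1080, so the system is type 1. Taking each input component in turn:
  • 1: tracked with zero error.
  • 2t: e_ss = 2/K_v with K_v=1/27 → 54.
Total e_ss = 54.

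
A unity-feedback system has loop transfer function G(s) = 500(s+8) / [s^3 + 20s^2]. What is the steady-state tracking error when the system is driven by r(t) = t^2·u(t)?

0.01

Factoring s^2 from the denominator leaves a polynomial with constant term 20, so the system is type 2.
K_a = lim_{s→0} s^2·G(s) = 500·8 / 20 = 200.
r(t) = t^2 gives R(s) = 2/s^3.
e_ss = 2/K_a = 2/200 = 0.01.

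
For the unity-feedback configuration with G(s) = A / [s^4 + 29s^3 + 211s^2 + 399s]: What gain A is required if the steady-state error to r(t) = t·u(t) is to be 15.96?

Lowest-order denominator term is 399s, so the open loop has 1 pole at the origin → type 1 system.
K_v = lim_{s→0} s·G(s) = A / 399 = (1/399)·A.
e_ss = 1/K_v = 15.96 ⇒ K_v = 25/399 ⇒ A = (25/399)/(1/399) = 25.

25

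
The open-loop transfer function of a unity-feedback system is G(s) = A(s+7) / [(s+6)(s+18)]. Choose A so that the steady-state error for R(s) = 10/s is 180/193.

150

No free integrators in G(s): this is a type 0 system.
K_p = lim_{s→0} G(s) = A·7 / (6·18) = (7/108)·A.
e_ss = 10/(1 + K_p) = 180/193 ⇒ 1 + (7/108)·A = 193/18 ⇒ A = 150.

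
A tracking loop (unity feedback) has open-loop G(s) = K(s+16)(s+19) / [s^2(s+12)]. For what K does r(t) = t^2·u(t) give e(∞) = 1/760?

System type = 2 (two poles at s=0).
K_a = lim_{s→0} s^2·G(s) = K·16·19 / (12) = (76/3)·K.
e_ss = 2/K_a = 1/760 ⇒ K_a = 1520 ⇒ K = 1520/(76/3) = 60.

60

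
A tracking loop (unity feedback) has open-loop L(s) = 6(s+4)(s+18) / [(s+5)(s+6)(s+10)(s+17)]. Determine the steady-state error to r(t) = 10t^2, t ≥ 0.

L(s) has no factors of s in the denominator, so the system is type 0.
For a type-0 system K_a = 0, so e_ss to a parabolic input is unbounded.

infinity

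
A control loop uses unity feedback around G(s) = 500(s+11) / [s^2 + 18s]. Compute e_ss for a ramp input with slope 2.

9/1375

The denominator has no term below 18s — 1 pole at s=0, type 1.
K_v = lim_{s→0} s·G(s) = 500·11 / 18 = 2750/9.
e_ss = 2/K_v = 2/(2750/9) = 9/1375.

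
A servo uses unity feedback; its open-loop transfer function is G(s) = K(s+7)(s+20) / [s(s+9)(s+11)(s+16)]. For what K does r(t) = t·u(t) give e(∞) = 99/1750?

The open loop has one pole at the origin → type 1 system.
K_v = lim_{s→0} s·G(s) = K·7·20 / (9·11·16) = (35/396)·K.
e_ss = 1/K_v = 99/1750 ⇒ K_v = 1750/99 ⇒ K = (1750/99)/(35/396) = 200.

200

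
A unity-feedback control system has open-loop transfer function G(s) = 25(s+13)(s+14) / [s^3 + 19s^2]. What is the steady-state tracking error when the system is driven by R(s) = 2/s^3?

19/2275

Lowest-order denominator term is 19s^2, so the open loop has 2 poles at the origin → type 2 system.
K_a = lim_{s→0} s^2·G(s) = 25·13·14 / 19 = 4550/19.
r(t) = t^2 gives R(s) = 2/s^3.
e_ss = 2/K_a = 2/(4550/19) = 19/2275.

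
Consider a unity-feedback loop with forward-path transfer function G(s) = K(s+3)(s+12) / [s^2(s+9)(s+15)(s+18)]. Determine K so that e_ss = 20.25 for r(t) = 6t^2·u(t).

40

Two free integrators in G(s): this is a type 2 system.
K_a = lim_{s→0} s^2·G(s) = K·3·12 / (9·15·18) = (2/135)·K.
e_ss = 12/K_a = 20.25 ⇒ K_a = 16/27 ⇒ K = (16/27)/(2/135) = 40.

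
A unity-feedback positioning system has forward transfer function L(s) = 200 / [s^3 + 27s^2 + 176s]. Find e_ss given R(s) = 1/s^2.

0.88

Lowest-order denominator term is 176s, so the open loop has 1 pole at the origin → type 1 system.
K_v = lim_{s→0} s·L(s) = 200 / 176 = 25/22.
e_ss = 1/K_v = 1/(25/22) = 0.88.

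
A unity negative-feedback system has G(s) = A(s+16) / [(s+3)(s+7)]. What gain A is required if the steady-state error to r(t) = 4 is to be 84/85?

The open loop has no poles at the origin → type 0 system.
K_p = lim_{s→0} G(s) = A·16 / (3·7) = (16/21)·A.
e_ss = 4/(1 + K_p) = 84/85 ⇒ 1 + (16/21)·A = 85/21 ⇒ A = 4.

4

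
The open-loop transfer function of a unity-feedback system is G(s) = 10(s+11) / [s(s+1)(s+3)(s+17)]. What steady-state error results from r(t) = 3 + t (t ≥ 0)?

System type = 1 (one pole at s=0). By superposition:
  • 3: tracked with zero error.
  • t: e_ss = 1/K_v with K_v=110/51 → 51/110.
Total e_ss = 51/110.

51/110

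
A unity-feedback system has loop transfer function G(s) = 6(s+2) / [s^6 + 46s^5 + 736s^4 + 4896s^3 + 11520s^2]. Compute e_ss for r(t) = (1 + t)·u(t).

Factoring s^2 from the denominator leaves a polynomial with constant term 11520, so the system is type 2. By superposition:
  • 1: tracked with zero error.
  • t: tracked with zero error.
Total e_ss = 0.

0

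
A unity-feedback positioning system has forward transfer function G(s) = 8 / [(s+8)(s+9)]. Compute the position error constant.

1/9

No free integrators in G(s): this is a type 0 system.
K_p = lim_{s→0} G(s) = 8 / (8·9) = 1/9.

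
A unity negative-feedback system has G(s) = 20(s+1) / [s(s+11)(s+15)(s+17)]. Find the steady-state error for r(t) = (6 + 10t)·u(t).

One free integrator in G(s): this is a type 1 system. By superposition:
  • 6: tracked with zero error.
  • 10t: e_ss = 10/K_v with K_v=4/561 → 1402.5.
Total e_ss = 1402.5.

1402.5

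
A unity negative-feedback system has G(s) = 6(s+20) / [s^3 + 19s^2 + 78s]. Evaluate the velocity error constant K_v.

Factoring s from the denominator leaves a polynomial with constant term 78, so the system is type 1.
K_v = lim_{s→0} s·G(s) = 6·20 / 78 = 20/13.

20/13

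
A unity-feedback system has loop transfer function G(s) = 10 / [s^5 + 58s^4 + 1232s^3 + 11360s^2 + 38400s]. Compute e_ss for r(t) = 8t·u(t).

The denominator has no term below 38400s — 1 pole at s=0, type 1.
K_v = lim_{s→0} s·G(s) = 10 / 38400 = 1/3840.
e_ss = 8/K_v = 8/(1/3840) = 30720.

30720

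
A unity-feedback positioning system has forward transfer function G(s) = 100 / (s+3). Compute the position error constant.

100/3

System type = 0 (no poles at s=0).
K_p = lim_{s→0} G(s) = 100 / (3) = 100/3.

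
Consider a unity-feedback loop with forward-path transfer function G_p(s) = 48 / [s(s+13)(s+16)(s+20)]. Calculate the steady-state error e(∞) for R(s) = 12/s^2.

1040

G_p(s) has one factor of s in the denominator, so the system is type 1.
K_v = lim_{s→0} s·G_p(s) = 48 / (13·16·20) = 3/260.
e_ss = 12/K_v = 12/(3/260) = 1040.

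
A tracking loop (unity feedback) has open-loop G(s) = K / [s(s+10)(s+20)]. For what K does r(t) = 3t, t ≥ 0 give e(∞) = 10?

60

One free integrator in G(s): this is a type 1 system.
K_v = lim_{s→0} s·G(s) = K / (10·20) = 0.005·K.
e_ss = 3/K_v = 10 ⇒ K_v = 0.3 ⇒ K = 0.3/0.005 = 60.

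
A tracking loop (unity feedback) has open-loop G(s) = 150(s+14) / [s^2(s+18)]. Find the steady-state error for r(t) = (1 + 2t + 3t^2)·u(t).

Two free integrators in G(s): this is a type 2 system. Taking each input component in turn:
  • 1: tracked with zero error.
  • 2t: tracked with zero error.
  • 3t^2: e_ss = 6/K_a with K_a=350/3 → 9/175.
Total e_ss = 9/175.

9/175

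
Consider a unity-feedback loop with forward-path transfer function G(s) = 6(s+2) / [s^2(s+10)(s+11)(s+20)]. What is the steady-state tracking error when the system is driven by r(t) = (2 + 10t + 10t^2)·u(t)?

11000/3

System type = 2 (two poles at s=0). By superposition:
  • 2: tracked with zero error.
  • 10t: tracked with zero error.
  • 10t^2: e_ss = 20/K_a with K_a=3/550 → 11000/3.
Total e_ss = 11000/3.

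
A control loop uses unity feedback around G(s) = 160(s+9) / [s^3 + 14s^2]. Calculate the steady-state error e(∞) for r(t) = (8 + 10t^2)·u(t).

Factoring s^2 from the denominator leaves a polynomial with constant term 14, so the system is type 2. By superposition:
  • 8: tracked with zero error.
  • 10t^2: e_ss = 20/K_a with K_a=720/7 → 7/36.
Total e_ss = 7/36.

7/36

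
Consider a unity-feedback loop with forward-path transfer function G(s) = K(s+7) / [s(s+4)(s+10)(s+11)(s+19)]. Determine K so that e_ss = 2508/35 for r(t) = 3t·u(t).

50

The open loop has one pole at the origin → type 1 system.
K_v = lim_{s→0} s·G(s) = K·7 / (4·10·11·19) = (7/8360)·K.
e_ss = 3/K_v = 2508/35 ⇒ K_v = 35/836 ⇒ K = (35/836)/(7/8360) = 50.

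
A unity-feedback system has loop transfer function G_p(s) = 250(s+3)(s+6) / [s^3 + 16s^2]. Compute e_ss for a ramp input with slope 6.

Factoring s^2 from the denominator leaves a polynomial with constant term 16, so the system is type 2.
A type-2 system has K_v = ∞, so it tracks a ramp input with zero steady-state error.

0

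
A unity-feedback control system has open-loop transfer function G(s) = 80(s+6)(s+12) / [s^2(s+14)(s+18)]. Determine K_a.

G(s) has two factors of s in the denominator, so the system is type 2.
K_a = lim_{s→0} s^2·G(s) = 80·6·12 / (14·18) = 160/7.

160/7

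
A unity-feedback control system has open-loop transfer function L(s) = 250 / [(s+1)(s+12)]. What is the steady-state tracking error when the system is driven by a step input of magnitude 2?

12/131

No free integrators in L(s): this is a type 0 system.
K_p = lim_{s→0} L(s) = 250 / (1·12) = 125/6.
e_ss = 2/(1 + K_p) = 2/(131/6) = 12/131.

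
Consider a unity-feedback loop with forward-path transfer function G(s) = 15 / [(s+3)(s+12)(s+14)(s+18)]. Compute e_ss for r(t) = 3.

9072/3029

No free integrators in G(s): this is a type 0 system.
K_p = lim_{s→0} G(s) = 15 / (3·12·14·18) = 5/3024.
e_ss = 3/(1 + K_p) = 3/(3029/3024) = 9072/3029.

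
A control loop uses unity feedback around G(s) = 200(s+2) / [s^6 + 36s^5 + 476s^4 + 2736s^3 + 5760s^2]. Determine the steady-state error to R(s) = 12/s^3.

Lowest-order denominator term is 5760s^2, so the open loop has 2 poles at the origin → type 2 system.
K_a = lim_{s→0} s^2·G(s) = 200·2 / 5760 = 5/72.
r(t) = 6t^2 gives R(s) = 12/s^3.
e_ss = 12/K_a = 12/(5/72) = 172.8.

172.8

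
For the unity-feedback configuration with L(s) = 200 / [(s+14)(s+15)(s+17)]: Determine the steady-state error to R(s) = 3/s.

1071/377

L(s) has no factors of s in the denominator, so the system is type 0.
K_p = lim_{s→0} L(s) = 200 / (14·15·17) = 20/357.
e_ss = 3/(1 + K_p) = 3/(377/357) = 1071/377.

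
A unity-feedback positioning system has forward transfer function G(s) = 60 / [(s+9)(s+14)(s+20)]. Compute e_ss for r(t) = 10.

The open loop has no poles at the origin → type 0 system.
K_p = lim_{s→0} G(s) = 60 / (9·14·20) = 1/42.
e_ss = 10/(1 + K_p) = 10/(43/42) = 420/43.

420/43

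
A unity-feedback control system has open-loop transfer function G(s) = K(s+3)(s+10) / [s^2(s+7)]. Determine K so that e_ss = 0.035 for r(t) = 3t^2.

G(s) has two factors of s in the denominator, so the system is type 2.
K_a = lim_{s→0} s^2·G(s) = K·3·10 / (7) = (30/7)·K.
e_ss = 6/K_a = 0.035 ⇒ K_a = 1200/7 ⇒ K = (1200/7)/(30/7) = 40.

40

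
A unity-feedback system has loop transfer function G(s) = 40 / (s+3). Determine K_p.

40/3

No free integrators in G(s): this is a type 0 system.
K_p = lim_{s→0} G(s) = 40 / (3) = 40/3.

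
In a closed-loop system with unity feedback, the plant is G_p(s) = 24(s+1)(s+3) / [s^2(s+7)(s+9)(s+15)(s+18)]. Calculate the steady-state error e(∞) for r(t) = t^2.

System type = 2 (two poles at s=0).
K_a = lim_{s→0} s^2·G_p(s) = 24·1·3 / (7·9·15·18) = 4/945.
r(t) = t^2 gives R(s) = 2/s^3.
e_ss = 2/K_a = 2/(4/945) = 472.5.

472.5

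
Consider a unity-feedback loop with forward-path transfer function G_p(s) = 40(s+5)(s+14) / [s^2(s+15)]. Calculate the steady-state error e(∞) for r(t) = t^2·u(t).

3/280

Two free integrators in G_p(s): this is a type 2 system.
K_a = lim_{s→0} s^2·G_p(s) = 40·5·14 / (15) = 560/3.
r(t) = t^2 gives R(s) = 2/s^3.
e_ss = 2/K_a = 2/(560/3) = 3/280.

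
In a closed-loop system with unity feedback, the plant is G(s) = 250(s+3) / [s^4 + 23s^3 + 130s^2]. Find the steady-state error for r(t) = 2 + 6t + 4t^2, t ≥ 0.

The denominator has no term below 130s^2 — 2 poles at s=0, type 2. By superposition:
  • 2: tracked with zero error.
  • 6t: tracked with zero error.
  • 4t^2: e_ss = 8/K_a with K_a=75/13 → 104/75.
Total e_ss = 104/75.

104/75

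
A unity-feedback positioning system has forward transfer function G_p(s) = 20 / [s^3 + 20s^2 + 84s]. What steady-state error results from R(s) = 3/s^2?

The denominator has no term below 84s — 1 pole at s=0, type 1.
K_v = lim_{s→0} s·G_p(s) = 20 / 84 = 5/21.
e_ss = 3/K_v = 3/(5/21) = 12.6.

12.6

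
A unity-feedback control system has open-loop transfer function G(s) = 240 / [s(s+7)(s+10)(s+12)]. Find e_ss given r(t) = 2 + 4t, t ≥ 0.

System type = 1 (one pole at s=0). By superposition:
  • 2: tracked with zero error.
  • 4t: e_ss = 4/K_v with K_v=2/7 → 14.
Total e_ss = 14.

14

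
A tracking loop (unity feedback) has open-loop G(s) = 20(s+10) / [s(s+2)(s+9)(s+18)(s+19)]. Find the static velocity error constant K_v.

One free integrator in G(s): this is a type 1 system.
K_v = lim_{s→0} s·G(s) = 20·10 / (2·9·18·19) = 50/1539.

50/1539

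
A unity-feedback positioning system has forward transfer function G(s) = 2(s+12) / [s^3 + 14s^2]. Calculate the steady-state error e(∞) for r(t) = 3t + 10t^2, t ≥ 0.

35/3

The denominator has no term below 14s^2 — 2 poles at s=0, type 2. Treating each term separately:
  • 3t: tracked with zero error.
  • 10t^2: e_ss = 20/K_a with K_a=12/7 → 35/3.
Total e_ss = 35/3.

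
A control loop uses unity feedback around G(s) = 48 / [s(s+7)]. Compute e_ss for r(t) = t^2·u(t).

infinity

G(s) has one factor of s in the denominator, so the system is type 1.
K_a = lim_{s→0} s^2·G(s) = 0; the steady-state error to this parabolic input grows without bound.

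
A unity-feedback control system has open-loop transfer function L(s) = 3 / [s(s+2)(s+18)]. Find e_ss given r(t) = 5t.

L(s) has one factor of s in the denominator, so the system is type 1.
K_v = lim_{s→0} s·L(s) = 3 / (2·18) = 1/12.
e_ss = 5/K_v = 5/(1/12) = 60.

60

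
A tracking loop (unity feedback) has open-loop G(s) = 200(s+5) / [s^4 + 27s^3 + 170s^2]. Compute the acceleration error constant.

The denominator has no term below 170s^2 — 2 poles at s=0, type 2.
K_a = lim_{s→0} s^2·G(s) = 200·5 / 170 = 100/17.

100/17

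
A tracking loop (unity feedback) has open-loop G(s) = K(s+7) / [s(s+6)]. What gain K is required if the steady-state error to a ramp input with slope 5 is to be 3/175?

The open loop has one pole at the origin → type 1 system.
K_v = lim_{s→0} s·G(s) = K·7 / (6) = (7/6)·K.
e_ss = 5/K_v = 3/175 ⇒ K_v = 875/3 ⇒ K = (875/3)/(7/6) = 250.

250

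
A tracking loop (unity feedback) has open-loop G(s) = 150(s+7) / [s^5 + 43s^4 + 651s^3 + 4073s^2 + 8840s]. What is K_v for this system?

The denominator has no term below 8840s — 1 pole at s=0, type 1.
K_v = lim_{s→0} s·G(s) = 150·7 / 8840 = 105/884.

105/884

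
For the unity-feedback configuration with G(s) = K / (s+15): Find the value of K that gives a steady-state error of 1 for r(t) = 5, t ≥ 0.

System type = 0 (no poles at s=0).
K_p = lim_{s→0} G(s) = K / (15) = (1/15)·K.
e_ss = 5/(1 + K_p) = 1 ⇒ 1 + (1/15)·K = 5 ⇒ K = 60.

60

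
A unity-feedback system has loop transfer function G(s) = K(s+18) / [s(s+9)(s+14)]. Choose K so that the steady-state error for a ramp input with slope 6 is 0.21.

200

System type = 1 (one pole at s=0).
K_v = lim_{s→0} s·G(s) = K·18 / (9·14) = (1/7)·K.
e_ss = 6/K_v = 0.21 ⇒ K_v = 200/7 ⇒ K = (200/7)/(1/7) = 200.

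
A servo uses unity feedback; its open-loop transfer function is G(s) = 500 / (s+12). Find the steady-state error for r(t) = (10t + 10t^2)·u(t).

The open loop has no poles at the origin → type 0 system. Treating each term separately:
  • 10t: a type-0 system cannot track it, e_ss → ∞.
  • 10t^2: a type-0 system cannot track it, e_ss → ∞.
The unbounded component dominates.

infinity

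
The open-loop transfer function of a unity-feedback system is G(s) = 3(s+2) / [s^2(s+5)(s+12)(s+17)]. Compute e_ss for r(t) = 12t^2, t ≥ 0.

4080

Two free integrators in G(s): this is a type 2 system.
K_a = lim_{s→0} s^2·G(s) = 3·2 / (5·12·17) = 1/170.
r(t) = 12t^2 gives R(s) = 24/s^3.
e_ss = 24/K_a = 24/(1/170) = 4080.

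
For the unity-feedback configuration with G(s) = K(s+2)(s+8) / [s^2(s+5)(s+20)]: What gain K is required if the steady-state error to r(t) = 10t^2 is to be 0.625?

200

G(s) has two factors of s in the denominator, so the system is type 2.
K_a = lim_{s→0} s^2·G(s) = K·2·8 / (5·20) = 0.16·K.
e_ss = 20/K_a = 0.625 ⇒ K_a = 32 ⇒ K = 32/0.16 = 200.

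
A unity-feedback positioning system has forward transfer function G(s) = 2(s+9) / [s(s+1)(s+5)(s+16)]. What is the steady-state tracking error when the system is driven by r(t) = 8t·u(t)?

G(s) has one factor of s in the denominator, so the system is type 1.
K_v = lim_{s→0} s·G(s) = 2·9 / (1·5·16) = 0.225.
e_ss = 8/K_v = 8/0.225 = 320/9.

320/9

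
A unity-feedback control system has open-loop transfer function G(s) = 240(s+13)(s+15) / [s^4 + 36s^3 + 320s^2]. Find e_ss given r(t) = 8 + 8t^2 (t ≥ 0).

64/585

Lowest-order denominator term is 320s^2, so the open loop has 2 poles at the origin → type 2 system. Treating each term separately:
  • 8: tracked with zero error.
  • 8t^2: e_ss = 16/K_a with K_a=146.25 → 64/585.
Total e_ss = 64/585.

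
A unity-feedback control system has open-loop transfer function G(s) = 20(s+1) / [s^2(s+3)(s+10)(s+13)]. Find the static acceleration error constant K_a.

Two free integrators in G(s): this is a type 2 system.
K_a = lim_{s→0} s^2·G(s) = 20·1 / (3·10·13) = 2/39.

2/39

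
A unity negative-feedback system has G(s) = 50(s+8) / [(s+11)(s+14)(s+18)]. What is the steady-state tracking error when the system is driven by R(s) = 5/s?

3465/793

G(s) has no factors of s in the denominator, so the system is type 0.
K_p = lim_{s→0} G(s) = 50·8 / (11·14·18) = 100/693.
e_ss = 5/(1 + K_p) = 5/(793/693) = 3465/793.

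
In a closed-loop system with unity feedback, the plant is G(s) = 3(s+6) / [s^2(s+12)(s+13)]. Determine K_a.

The open loop has two poles at the origin → type 2 system.
K_a = lim_{s→0} s^2·G(s) = 3·6 / (12·13) = 3/26.

3/26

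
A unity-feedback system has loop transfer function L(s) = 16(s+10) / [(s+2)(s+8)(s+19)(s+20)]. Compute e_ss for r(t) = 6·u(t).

L(s) has no factors of s in the denominator, so the system is type 0.
K_p = lim_{s→0} L(s) = 16·10 / (2·8·19·20) = 1/38.
e_ss = 6/(1 + K_p) = 6/(39/38) = 76/13.

76/13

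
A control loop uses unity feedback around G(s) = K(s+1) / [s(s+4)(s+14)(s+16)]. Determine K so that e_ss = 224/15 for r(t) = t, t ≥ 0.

G(s) has one factor of s in the denominator, so the system is type 1.
K_v = lim_{s→0} s·G(s) = K·1 / (4·14·16) = (1/896)·K.
e_ss = 1/K_v = 224/15 ⇒ K_v = 15/224 ⇒ K = (15/224)/(1/896) = 60.

60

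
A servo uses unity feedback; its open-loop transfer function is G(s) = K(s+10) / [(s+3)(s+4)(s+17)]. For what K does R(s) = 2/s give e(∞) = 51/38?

No free integrators in G(s): this is a type 0 system.
K_p = lim_{s→0} G(s) = K·10 / (3·4·17) = (5/102)·K.
e_ss = 2/(1 + K_p) = 51/38 ⇒ 1 + (5/102)·K = 76/51 ⇒ K = 10.

10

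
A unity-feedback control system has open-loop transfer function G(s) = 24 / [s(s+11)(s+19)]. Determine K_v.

System type = 1 (one pole at s=0).
K_v = lim_{s→0} s·G(s) = 24 / (11·19) = 24/209.

24/209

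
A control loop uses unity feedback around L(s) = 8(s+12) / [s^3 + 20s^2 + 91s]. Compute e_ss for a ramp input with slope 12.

11.375

The denominator has no term below 91s — 1 pole at s=0, type 1.
K_v = lim_{s→0} s·L(s) = 8·12 / 91 = 96/91.
e_ss = 12/K_v = 12/(96/91) = 11.375.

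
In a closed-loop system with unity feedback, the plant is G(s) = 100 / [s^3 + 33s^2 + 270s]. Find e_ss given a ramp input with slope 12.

The denominator has no term below 270s — 1 pole at s=0, type 1.
K_v = lim_{s→0} s·G(s) = 100 / 270 = 10/27.
e_ss = 12/K_v = 12/(10/27) = 32.4.

32.4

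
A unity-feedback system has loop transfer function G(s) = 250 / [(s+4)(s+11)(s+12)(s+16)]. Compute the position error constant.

No free integrators in G(s): this is a type 0 system.
K_p = lim_{s→0} G(s) = 250 / (4·11·12·16) = 125/4224.

125/4224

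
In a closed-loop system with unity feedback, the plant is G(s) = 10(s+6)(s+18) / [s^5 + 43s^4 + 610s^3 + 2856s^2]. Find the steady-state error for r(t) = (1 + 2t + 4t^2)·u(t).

Lowest-order denominator term is 2856s^2, so the open loop has 2 poles at the origin → type 2 system. By superposition:
  • 1: tracked with zero error.
  • 2t: tracked with zero error.
  • 4t^2: e_ss = 8/K_a with K_a=45/119 → 952/45.
Total e_ss = 952/45.

952/45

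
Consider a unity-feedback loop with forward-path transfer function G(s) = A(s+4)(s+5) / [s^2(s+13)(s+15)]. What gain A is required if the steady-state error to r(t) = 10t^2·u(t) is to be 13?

Two free integrators in G(s): this is a type 2 system.
K_a = lim_{s→0} s^2·G(s) = A·4·5 / (13·15) = (4/39)·A.
e_ss = 20/K_a = 13 ⇒ K_a = 20/13 ⇒ A = (20/13)/(4/39) = 15.

15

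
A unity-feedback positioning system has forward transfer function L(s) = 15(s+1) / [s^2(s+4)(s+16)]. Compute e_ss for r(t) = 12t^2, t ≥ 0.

System type = 2 (two poles at s=0).
K_a = lim_{s→0} s^2·L(s) = 15·1 / (4·16) = 15/64.
r(t) = 12t^2 gives R(s) = 24/s^3.
e_ss = 24/K_a = 24/(15/64) = 102.4.

102.4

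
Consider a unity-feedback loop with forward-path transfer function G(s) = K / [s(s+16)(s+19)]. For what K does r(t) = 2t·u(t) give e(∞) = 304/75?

G(s) has one factor of s in the denominator, so the system is type 1.
K_v = lim_{s→0} s·G(s) = K / (16·19) = (1/304)·K.
e_ss = 2/K_v = 304/75 ⇒ K_v = 75/152 ⇒ K = (75/152)/(1/304) = 150.

150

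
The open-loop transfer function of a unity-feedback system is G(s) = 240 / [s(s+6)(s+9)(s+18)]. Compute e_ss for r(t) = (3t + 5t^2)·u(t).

System type = 1 (one pole at s=0). Treating each term separately:
  • 3t: e_ss = 3/K_v with K_v=20/81 → 12.15.
  • 5t^2: a type-1 system cannot track it, e_ss → ∞.
The unbounded component dominates.

infinity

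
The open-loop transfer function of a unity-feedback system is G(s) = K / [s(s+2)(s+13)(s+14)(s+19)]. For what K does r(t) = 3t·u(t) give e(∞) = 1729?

The open loop has one pole at the origin → type 1 system.
K_v = lim_{s→0} s·G(s) = K / (2·13·14·19) = (1/6916)·K.
e_ss = 3/K_v = 1729 ⇒ K_v = 3/1729 ⇒ K = (3/1729)/(1/6916) = 12.

12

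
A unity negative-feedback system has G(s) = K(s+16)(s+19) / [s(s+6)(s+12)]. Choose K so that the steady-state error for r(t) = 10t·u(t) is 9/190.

50

One free integrator in G(s): this is a type 1 system.
K_v = lim_{s→0} s·G(s) = K·16·19 / (6·12) = (38/9)·K.
e_ss = 10/K_v = 9/190 ⇒ K_v = 1900/9 ⇒ K = (1900/9)/(38/9) = 50.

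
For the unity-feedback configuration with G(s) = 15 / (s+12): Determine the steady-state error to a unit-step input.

4/9

No free integrators in G(s): this is a type 0 system.
K_p = lim_{s→0} G(s) = 15 / (12) = 1.25.
e_ss = 1/(1 + K_p) = 1/2.25 = 4/9.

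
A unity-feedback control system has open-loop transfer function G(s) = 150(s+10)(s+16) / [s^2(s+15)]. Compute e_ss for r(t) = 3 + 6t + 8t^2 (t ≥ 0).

The open loop has two poles at the origin → type 2 system. Taking each input component in turn:
  • 3: tracked with zero error.
  • 6t: tracked with zero error.
  • 8t^2: e_ss = 16/K_a with K_a=1600 → 0.01.
Total e_ss = 0.01.

0.01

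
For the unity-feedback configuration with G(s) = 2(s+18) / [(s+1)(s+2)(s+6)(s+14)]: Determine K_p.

No free integrators in G(s): this is a type 0 system.
K_p = lim_{s→0} G(s) = 2·18 / (1·2·6·14) = 3/14.

3/14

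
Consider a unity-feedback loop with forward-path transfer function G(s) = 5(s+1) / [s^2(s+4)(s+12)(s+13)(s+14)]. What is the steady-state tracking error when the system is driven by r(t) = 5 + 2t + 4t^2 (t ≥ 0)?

13977.6

Two free integrators in G(s): this is a type 2 system. Treating each term separately:
  • 5: tracked with zero error.
  • 2t: tracked with zero error.
  • 4t^2: e_ss = 8/K_a with K_a=5/8736 → 13977.6.
Total e_ss = 13977.6.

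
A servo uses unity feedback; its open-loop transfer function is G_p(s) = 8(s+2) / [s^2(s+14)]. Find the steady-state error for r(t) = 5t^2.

8.75

G_p(s) has two factors of s in the denominator, so the system is type 2.
K_a = lim_{s→0} s^2·G_p(s) = 8·2 / (14) = 8/7.
r(t) = 5t^2 gives R(s) = 10/s^3.
e_ss = 10/K_a = 10/(8/7) = 8.75.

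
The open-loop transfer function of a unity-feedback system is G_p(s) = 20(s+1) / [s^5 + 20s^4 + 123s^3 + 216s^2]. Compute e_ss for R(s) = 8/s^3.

86.4

The denominator has no term below 216s^2 — 2 poles at s=0, type 2.
K_a = lim_{s→0} s^2·G_p(s) = 20·1 / 216 = 5/54.
r(t) = 4t^2 gives R(s) = 8/s^3.
e_ss = 8/K_a = 8/(5/54) = 86.4.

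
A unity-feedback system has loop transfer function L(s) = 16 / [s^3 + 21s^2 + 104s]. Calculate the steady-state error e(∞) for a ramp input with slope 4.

26

Factoring s from the denominator leaves a polynomial with constant term 104, so the system is type 1.
K_v = lim_{s→0} s·L(s) = 16 / 104 = 2/13.
e_ss = 4/K_v = 4/(2/13) = 26.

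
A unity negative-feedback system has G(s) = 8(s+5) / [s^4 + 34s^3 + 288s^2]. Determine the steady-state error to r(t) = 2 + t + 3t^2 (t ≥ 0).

43.2

Lowest-order denominator term is 288s^2, so the open loop has 2 poles at the origin → type 2 system. By superposition:
  • 2: tracked with zero error.
  • t: tracked with zero error.
  • 3t^2: e_ss = 6/K_a with K_a=5/36 → 43.2.
Total e_ss = 43.2.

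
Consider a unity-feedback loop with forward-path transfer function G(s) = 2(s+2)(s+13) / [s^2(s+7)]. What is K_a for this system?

System type = 2 (two poles at s=0).
K_a = lim_{s→0} s^2·G(s) = 2·2·13 / (7) = 52/7.

52/7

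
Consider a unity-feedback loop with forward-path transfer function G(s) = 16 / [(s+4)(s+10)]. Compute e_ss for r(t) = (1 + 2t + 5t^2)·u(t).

infinity

System type = 0 (no poles at s=0). By superposition:
  • 1: e_ss = 1/(1+K_p) with K_p=0.4 → 5/7.
  • 2t: a type-0 system cannot track it, e_ss → ∞.
  • 5t^2: a type-0 system cannot track it, e_ss → ∞.
The unbounded component dominates.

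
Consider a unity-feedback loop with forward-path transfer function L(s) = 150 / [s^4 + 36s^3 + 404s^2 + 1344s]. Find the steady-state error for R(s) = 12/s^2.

107.52

The denominator has no term below 1344s — 1 pole at s=0, type 1.
K_v = lim_{s→0} s·L(s) = 150 / 1344 = 25/224.
e_ss = 12/K_v = 12/(25/224) = 107.52.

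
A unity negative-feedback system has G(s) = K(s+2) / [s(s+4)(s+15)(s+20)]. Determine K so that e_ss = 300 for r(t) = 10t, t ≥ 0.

System type = 1 (one pole at s=0).
K_v = lim_{s→0} s·G(s) = K·2 / (4·15·20) = (1/600)·K.
e_ss = 10/K_v = 300 ⇒ K_v = 1/30 ⇒ K = (1/30)/(1/600) = 20.

20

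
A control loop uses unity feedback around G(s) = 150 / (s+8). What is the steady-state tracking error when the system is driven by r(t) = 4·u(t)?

16/79

System type = 0 (no poles at s=0).
K_p = lim_{s→0} G(s) = 150 / (8) = 18.75.
e_ss = 4/(1 + K_p) = 4/19.75 = 16/79.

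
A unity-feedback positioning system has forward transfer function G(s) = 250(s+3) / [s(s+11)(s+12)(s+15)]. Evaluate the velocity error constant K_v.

System type = 1 (one pole at s=0).
K_v = lim_{s→0} s·G(s) = 250·3 / (11·12·15) = 25/66.

25/66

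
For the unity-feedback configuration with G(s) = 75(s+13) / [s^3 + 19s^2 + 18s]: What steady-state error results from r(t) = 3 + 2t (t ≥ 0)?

12/325

Lowest-order denominator term is 18s, so the open loop has 1 pole at the origin → type 1 system. By superposition:
  • 3: tracked with zero error.
  • 2t: e_ss = 2/K_v with K_v=325/6 → 12/325.
Total e_ss = 12/325.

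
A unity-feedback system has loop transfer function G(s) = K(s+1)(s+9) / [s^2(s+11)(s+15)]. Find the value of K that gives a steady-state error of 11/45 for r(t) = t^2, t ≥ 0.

150

G(s) has two factors of s in the denominator, so the system is type 2.
K_a = lim_{s→0} s^2·G(s) = K·1·9 / (11·15) = (3/55)·K.
e_ss = 2/K_a = 11/45 ⇒ K_a = 90/11 ⇒ K = (90/11)/(3/55) = 150.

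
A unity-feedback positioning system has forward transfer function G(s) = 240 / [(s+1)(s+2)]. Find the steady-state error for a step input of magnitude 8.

8/121

System type = 0 (no poles at s=0).
K_p = lim_{s→0} G(s) = 240 / (1·2) = 120.
e_ss = 8/(1 + K_p) = 8/121.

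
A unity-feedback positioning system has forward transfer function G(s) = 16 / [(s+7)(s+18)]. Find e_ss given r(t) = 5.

315/71

G(s) has no factors of s in the denominator, so the system is type 0.
K_p = lim_{s→0} G(s) = 16 / (7·18) = 8/63.
e_ss = 5/(1 + K_p) = 5/(71/63) = 315/71.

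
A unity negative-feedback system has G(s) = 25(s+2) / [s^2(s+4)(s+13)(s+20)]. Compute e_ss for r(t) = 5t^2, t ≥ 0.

System type = 2 (two poles at s=0).
K_a = lim_{s→0} s^2·G(s) = 25·2 / (4·13·20) = 5/104.
r(t) = 5t^2 gives R(s) = 10/s^3.
e_ss = 10/K_a = 10/(5/104) = 208.

208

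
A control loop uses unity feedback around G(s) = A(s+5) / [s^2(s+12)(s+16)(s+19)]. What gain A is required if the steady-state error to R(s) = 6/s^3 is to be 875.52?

Two free integrators in G(s): this is a type 2 system.
K_a = lim_{s→0} s^2·G(s) = A·5 / (12·16·19) = (5/3648)·A.
e_ss = 6/K_a = 875.52 ⇒ K_a = 25/3648 ⇒ A = (25/3648)/(5/3648) = 5.

5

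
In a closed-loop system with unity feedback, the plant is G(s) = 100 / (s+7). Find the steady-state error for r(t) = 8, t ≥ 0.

56/107

The open loop has no poles at the origin → type 0 system.
K_p = lim_{s→0} G(s) = 100 / (7) = 100/7.
e_ss = 8/(1 + K_p) = 8/(107/7) = 56/107.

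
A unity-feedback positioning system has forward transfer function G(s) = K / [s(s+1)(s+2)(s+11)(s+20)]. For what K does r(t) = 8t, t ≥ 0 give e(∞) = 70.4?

50

One free integrator in G(s): this is a type 1 system.
K_v = lim_{s→0} s·G(s) = K / (1·2·11·20) = (1/440)·K.
e_ss = 8/K_v = 70.4 ⇒ K_v = 5/44 ⇒ K = (5/44)/(1/440) = 50.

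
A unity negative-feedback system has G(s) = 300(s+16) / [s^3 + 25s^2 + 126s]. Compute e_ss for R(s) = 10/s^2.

The denominator has no term below 126s — 1 pole at s=0, type 1.
K_v = lim_{s→0} s·G(s) = 300·16 / 126 = 800/21.
e_ss = 10/K_v = 10/(800/21) = 0.2625.

0.2625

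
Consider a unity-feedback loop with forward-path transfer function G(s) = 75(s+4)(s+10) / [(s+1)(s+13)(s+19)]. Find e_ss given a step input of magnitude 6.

1482/3247

System type = 0 (no poles at s=0).
K_p = lim_{s→0} G(s) = 75·4·10 / (1·13·19) = 3000/247.
e_ss = 6/(1 + K_p) = 6/(3247/247) = 1482/3247.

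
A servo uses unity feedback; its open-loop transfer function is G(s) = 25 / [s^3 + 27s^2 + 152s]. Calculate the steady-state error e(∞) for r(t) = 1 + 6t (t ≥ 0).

The denominator has no term below 152s — 1 pole at s=0, type 1. By superposition:
  • 1: tracked with zero error.
  • 6t: e_ss = 6/K_v with K_v=25/152 → 36.48.
Total e_ss = 36.48.

36.48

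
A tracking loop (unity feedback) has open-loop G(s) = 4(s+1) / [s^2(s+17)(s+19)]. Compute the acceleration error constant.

G(s) has two factors of s in the denominator, so the system is type 2.
K_a = lim_{s→0} s^2·G(s) = 4·1 / (17·19) = 4/323.

4/323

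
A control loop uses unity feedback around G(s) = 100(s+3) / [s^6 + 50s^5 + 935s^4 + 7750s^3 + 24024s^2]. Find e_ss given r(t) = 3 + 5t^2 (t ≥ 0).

The denominator has no term below 24024s^2 — 2 poles at s=0, type 2. Taking each input component in turn:
  • 3: tracked with zero error.
  • 5t^2: e_ss = 10/K_a with K_a=25/2002 → 800.8.
Total e_ss = 800.8.

800.8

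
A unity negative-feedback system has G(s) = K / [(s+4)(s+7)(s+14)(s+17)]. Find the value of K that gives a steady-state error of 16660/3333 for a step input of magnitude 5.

2

No free integrators in G(s): this is a type 0 system.
K_p = lim_{s→0} G(s) = K / (4·7·14·17) = (1/6664)·K.
e_ss = 5/(1 + K_p) = 16660/3333 ⇒ 1 + (1/6664)·K = 3333/3332 ⇒ K = 2.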